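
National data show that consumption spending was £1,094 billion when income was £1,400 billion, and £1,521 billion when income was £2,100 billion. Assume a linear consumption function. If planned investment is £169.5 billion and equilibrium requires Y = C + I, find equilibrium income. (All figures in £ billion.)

MPC = (1521 − 1094)/(2100 − 1400) = 427/700 = 0.61
a = 1094 − 0.61(1400) = 240
Equilibrium: Y = 240 + 0.61Y + 169.5
0.39Y = 409.5, so Y = 409.5/0.39 = 1050

Y = 1050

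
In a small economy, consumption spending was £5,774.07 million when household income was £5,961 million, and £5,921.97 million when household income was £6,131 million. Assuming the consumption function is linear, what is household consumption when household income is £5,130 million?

MPC = (5921.97 − 5774.07)/(6131 − 5961) = 147.9/170 = 0.87
a = 5774.07 − 0.87(5961) = 5774.07 − 5186.07 = 588
C = 588 + 0.87(5130) = 588 + 4463.1 = 5051.1

C = 5051.1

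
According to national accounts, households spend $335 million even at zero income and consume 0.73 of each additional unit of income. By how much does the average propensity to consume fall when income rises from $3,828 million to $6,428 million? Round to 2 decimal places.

ΔAPC = 0.04

At Y = 3828: C = 335 + 0.73(3828) = 3129.44, APC = 3129.44/3828 = 0.818
At Y = 6428: C = 5027.44, APC = 5027.44/6428 = 0.782
Fall in APC = 0.818 − 0.782 = 0.036 ≈ 0.04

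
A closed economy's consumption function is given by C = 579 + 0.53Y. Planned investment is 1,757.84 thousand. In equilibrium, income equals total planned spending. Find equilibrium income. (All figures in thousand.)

Y = C + I = 579 + 0.53Y + 1757.84
Y − 0.53Y = 2336.84
0.47Y = 2336.84, so Y = 2336.84/0.47 = 4972

Y = 4972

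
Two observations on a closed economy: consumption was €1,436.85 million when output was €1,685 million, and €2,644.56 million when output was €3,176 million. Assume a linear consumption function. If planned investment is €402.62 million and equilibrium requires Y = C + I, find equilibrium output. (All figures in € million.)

Y = 2498

MPC = (2644.56 − 1436.85)/(3176 − 1685) = 1207.71/1491 = 0.81
a = 1436.85 − 0.81(1685) = 72
Equilibrium: Y = 72 + 0.81Y + 402.62
0.19Y = 474.62, so Y = 474.62/0.19 = 2498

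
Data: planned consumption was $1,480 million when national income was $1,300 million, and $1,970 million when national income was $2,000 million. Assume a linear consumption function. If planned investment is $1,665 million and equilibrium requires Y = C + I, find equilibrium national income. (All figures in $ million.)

MPC = (1970 − 1480)/(2000 − 1300) = 490/700 = 0.7
a = 1480 − 0.7(1300) = 570
Equilibrium: Y = 570 + 0.7Y + 1665
0.3Y = 2235, so Y = 2235/0.3 = 7450

Y = 7450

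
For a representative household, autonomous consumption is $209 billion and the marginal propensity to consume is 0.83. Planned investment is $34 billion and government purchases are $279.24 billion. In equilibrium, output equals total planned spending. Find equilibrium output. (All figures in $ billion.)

Y = 3072

Y = C + I + G = 209 + 0.83Y + 34 + 279.24
Y − 0.83Y = 522.24
0.17Y = 522.24, so Y = 522.24/0.17 = 3072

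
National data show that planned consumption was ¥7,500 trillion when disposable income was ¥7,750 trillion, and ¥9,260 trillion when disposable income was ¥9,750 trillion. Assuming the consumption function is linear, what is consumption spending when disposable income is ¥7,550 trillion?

C = 7324

MPC = (9260 − 7500)/(9750 − 7750) = 1760/2000 = 0.88
a = 7500 − 0.88(7750) = 7500 − 6820 = 680
C = 680 + 0.88(7550) = 680 + 6644 = 7324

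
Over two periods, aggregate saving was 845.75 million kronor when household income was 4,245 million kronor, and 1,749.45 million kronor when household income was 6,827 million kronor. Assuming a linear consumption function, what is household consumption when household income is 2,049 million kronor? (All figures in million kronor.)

C = 1971.85

MPS = ΔS/ΔY = (1749.45 − 845.75)/(6827 − 4245) = 903.7/2582 = 0.35
MPC = 1 − MPS = 0.65
Autonomous saving = 845.75 − 0.35(4245) = -640, so a = 640
C = 640 + 0.65(2049) = 640 + 1331.85 = 1971.85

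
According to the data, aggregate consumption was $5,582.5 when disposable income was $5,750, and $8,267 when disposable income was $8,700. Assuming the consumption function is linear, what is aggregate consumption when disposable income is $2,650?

MPC = (8267 − 5582.5)/(8700 − 5750) = 2684.5/2950 = 0.91
a = 5582.5 − 0.91(5750) = 5582.5 − 5232.5 = 350
C = 350 + 0.91(2650) = 350 + 2411.5 = 2761.5

C = 2761.5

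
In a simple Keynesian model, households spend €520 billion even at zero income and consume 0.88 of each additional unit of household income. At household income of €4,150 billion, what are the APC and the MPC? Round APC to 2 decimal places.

APC = 1.01; MPC = 0.88

MPC = 0.88 (the slope of the consumption function)
C = 520 + 0.88(4150) = 4172, so APC = 4172/4150 = 1.01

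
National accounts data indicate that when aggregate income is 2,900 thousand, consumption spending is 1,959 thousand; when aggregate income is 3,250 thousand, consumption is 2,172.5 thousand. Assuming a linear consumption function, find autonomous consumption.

a = 190

MPC = ΔC/ΔY = (2172.5 − 1959)/(3250 − 2900) = 213.5/350 = 0.61
a = C − MPC·Y = 1959 − 0.61(2900) = 1959 − 1769 = 190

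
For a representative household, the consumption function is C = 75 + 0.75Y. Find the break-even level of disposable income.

Y = 300

At break-even, C = Y: 75 + 0.75Y = Y
0.25Y = 75, so Y = 75/0.25 = 300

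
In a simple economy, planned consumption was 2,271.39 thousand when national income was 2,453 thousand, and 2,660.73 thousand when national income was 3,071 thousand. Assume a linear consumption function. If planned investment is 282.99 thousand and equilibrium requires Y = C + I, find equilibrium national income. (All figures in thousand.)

MPC = (2660.73 − 2271.39)/(3071 − 2453) = 389.34/618 = 0.63
a = 2271.39 − 0.63(2453) = 726
Equilibrium: Y = 726 + 0.63Y + 282.99
0.37Y = 1008.99, so Y = 1008.99/0.37 = 2727

Y = 2727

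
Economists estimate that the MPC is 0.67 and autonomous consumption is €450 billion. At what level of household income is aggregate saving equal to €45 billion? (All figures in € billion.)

S = Y − C = -450 + 0.33Y
-450 + 0.33Y = 45, so 0.33Y = 495 and Y = 1500

Y = 1500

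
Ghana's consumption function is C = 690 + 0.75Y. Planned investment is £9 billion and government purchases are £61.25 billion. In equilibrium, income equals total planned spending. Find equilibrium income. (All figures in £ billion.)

Y = C + I + G = 690 + 0.75Y + 9 + 61.25
Y − 0.75Y = 760.25
0.25Y = 760.25, so Y = 760.25/0.25 = 3041

Y = 3041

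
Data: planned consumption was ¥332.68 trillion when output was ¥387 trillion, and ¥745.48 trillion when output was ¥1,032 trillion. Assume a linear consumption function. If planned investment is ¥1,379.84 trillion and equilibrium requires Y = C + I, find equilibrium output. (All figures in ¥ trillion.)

Y = 4069

MPC = (745.48 − 332.68)/(1032 − 387) = 412.8/645 = 0.64
a = 332.68 − 0.64(387) = 85
Equilibrium: Y = 85 + 0.64Y + 1379.84
0.36Y = 1464.84, so Y = 1464.84/0.36 = 4069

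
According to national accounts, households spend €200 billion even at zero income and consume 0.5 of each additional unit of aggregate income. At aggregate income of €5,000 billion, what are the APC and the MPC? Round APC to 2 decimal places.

APC = 0.54; MPC = 0.5

MPC = 0.5 (the slope of the consumption function)
C = 200 + 0.5(5000) = 2700, so APC = 2700/5000 = 0.54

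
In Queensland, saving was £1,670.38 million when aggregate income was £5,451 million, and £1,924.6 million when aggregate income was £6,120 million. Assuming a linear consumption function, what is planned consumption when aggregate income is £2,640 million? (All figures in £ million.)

MPS = ΔS/ΔY = (1924.6 − 1670.38)/(6120 − 5451) = 254.22/669 = 0.38
MPC = 1 − MPS = 0.62
Autonomous saving = 1670.38 − 0.38(5451) = -401, so a = 401
C = 401 + 0.62(2640) = 401 + 1636.8 = 2037.8

C = 2037.8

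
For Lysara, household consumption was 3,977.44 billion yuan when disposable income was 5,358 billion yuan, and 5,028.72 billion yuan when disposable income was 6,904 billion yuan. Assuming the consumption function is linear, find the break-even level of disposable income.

MPC = (5028.72 − 3977.44)/(6904 − 5358) = 1051.28/1546 = 0.68
a = 3977.44 − 0.68(5358) = 3977.44 − 3643.44 = 334
Break-even: Y = a/(1−MPC) = 334/0.32 = 1043.75

Y = 1043.75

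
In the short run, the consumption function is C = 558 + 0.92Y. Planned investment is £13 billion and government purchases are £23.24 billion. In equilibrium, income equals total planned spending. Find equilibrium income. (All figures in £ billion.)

Y = 7428

Y = C + I + G = 558 + 0.92Y + 13 + 23.24
Y − 0.92Y = 594.24
0.08Y = 594.24, so Y = 594.24/0.08 = 7428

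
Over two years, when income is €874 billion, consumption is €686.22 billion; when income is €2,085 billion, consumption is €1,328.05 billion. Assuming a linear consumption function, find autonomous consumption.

a = 223

MPC = ΔC/ΔY = (1328.05 − 686.22)/(2085 − 874) = 641.83/1211 = 0.53
a = C − MPC·Y = 686.22 − 0.53(874) = 686.22 − 463.22 = 223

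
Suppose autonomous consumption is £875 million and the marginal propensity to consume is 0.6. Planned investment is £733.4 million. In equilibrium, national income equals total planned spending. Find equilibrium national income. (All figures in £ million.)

Y = 4021

Y = C + I = 875 + 0.6Y + 733.4
Y − 0.6Y = 1608.4
0.4Y = 1608.4, so Y = 1608.4/0.4 = 4021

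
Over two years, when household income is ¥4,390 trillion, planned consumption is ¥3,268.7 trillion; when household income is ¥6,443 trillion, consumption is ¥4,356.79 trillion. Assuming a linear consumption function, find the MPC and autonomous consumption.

MPC = ΔC/ΔY = (4356.79 − 3268.7)/(6443 − 4390) = 1088.09/2053 = 0.53
a = C − MPC·Y = 3268.7 − 0.53(4390) = 3268.7 − 2326.7 = 942

MPC = 0.53; a = 942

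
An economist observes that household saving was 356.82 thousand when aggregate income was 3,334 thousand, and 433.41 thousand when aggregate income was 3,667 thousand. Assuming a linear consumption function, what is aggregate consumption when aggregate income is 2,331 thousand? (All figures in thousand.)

MPS = ΔS/ΔY = (433.41 − 356.82)/(3667 − 3334) = 76.59/333 = 0.23
MPC = 1 − MPS = 0.77
Autonomous saving = 356.82 − 0.23(3334) = -410, so a = 410
C = 410 + 0.77(2331) = 410 + 1794.87 = 2204.87

C = 2204.87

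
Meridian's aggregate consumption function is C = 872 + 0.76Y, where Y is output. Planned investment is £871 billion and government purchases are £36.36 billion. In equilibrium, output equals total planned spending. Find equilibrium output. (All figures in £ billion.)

Y = C + I + G = 872 + 0.76Y + 871 + 36.36
Y − 0.76Y = 1779.36
0.24Y = 1779.36, so Y = 1779.36/0.24 = 7414

Y = 7414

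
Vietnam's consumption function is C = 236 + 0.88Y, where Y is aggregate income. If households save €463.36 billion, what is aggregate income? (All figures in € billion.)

S = Y − C = -236 + 0.12Y
-236 + 0.12Y = 463.36, so 0.12Y = 699.36 and Y = 5828

Y = 5828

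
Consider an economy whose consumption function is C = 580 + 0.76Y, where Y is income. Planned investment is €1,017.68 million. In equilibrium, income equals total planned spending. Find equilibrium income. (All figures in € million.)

Y = C + I = 580 + 0.76Y + 1017.68
Y − 0.76Y = 1597.68
0.24Y = 1597.68, so Y = 1597.68/0.24 = 6657

Y = 6657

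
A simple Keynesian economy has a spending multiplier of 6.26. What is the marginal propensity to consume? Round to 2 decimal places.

k = 1/(1 − MPC), so 1 − MPC = 1/k = 1/6.26 = 0.1597
MPC = 1 − 0.1597 = 0.84

MPC = 0.84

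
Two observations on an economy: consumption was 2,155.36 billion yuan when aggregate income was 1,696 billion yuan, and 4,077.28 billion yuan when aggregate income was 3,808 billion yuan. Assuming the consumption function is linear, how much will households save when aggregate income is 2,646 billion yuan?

MPC = (4077.28 − 2155.36)/(3808 − 1696) = 1921.92/2112 = 0.91
a = 2155.36 − 0.91(1696) = 2155.36 − 1543.36 = 612
C = 612 + 0.91(2646) = 3019.86
S = 2646 − 3019.86 = -373.86

S = -373.86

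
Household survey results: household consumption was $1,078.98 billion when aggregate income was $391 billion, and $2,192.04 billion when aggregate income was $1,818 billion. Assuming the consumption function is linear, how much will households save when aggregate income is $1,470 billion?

S = -450.6

MPC = (2192.04 − 1078.98)/(1818 − 391) = 1113.06/1427 = 0.78
a = 1078.98 − 0.78(391) = 1078.98 − 304.98 = 774
C = 774 + 0.78(1470) = 1920.6
S = 1470 − 1920.6 = -450.6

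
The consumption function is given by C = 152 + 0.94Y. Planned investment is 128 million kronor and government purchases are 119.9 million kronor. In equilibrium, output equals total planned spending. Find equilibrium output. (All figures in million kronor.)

Y = C + I + G = 152 + 0.94Y + 128 + 119.9
Y − 0.94Y = 399.9
0.06Y = 399.9, so Y = 399.9/0.06 = 6665

Y = 6665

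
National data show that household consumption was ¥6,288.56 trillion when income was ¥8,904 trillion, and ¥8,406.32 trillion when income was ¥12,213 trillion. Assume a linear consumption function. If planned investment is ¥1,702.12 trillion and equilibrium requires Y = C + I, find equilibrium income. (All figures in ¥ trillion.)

Y = 6367

MPC = (8406.32 − 6288.56)/(12213 − 8904) = 2117.76/3309 = 0.64
a = 6288.56 − 0.64(8904) = 590
Equilibrium: Y = 590 + 0.64Y + 1702.12
0.36Y = 2292.12, so Y = 2292.12/0.36 = 6367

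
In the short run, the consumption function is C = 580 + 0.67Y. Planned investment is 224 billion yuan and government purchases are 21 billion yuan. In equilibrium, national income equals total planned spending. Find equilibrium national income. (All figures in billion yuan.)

Y = C + I + G = 580 + 0.67Y + 224 + 21
Y − 0.67Y = 825
0.33Y = 825, so Y = 825/0.33 = 2500

Y = 2500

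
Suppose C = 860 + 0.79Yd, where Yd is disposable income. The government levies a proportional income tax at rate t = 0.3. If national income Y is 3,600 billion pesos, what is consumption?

C = 2850.8

Yd = (1 − 0.3)(3600) = 0.7(3600) = 2520
C = 860 + 0.79(2520) = 860 + 1990.8 = 2850.8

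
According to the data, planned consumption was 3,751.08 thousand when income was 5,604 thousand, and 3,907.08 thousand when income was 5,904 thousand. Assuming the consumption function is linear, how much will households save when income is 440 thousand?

MPC = (3907.08 − 3751.08)/(5904 − 5604) = 156/300 = 0.52
a = 3751.08 − 0.52(5604) = 3751.08 − 2914.08 = 837
C = 837 + 0.52(440) = 1065.8
S = 440 − 1065.8 = -625.8

S = -625.8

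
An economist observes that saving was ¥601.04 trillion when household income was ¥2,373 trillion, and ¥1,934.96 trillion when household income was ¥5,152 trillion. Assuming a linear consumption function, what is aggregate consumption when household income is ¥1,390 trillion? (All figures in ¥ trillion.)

C = 1260.8

MPS = ΔS/ΔY = (1934.96 − 601.04)/(5152 − 2373) = 1333.92/2779 = 0.48
MPC = 1 − MPS = 0.52
Autonomous saving = 601.04 − 0.48(2373) = -538, so a = 538
C = 538 + 0.52(1390) = 538 + 722.8 = 1260.8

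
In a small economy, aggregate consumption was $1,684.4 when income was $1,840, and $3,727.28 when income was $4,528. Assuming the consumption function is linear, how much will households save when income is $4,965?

MPC = (3727.28 − 1684.4)/(4528 − 1840) = 2042.88/2688 = 0.76
a = 1684.4 − 0.76(1840) = 1684.4 − 1398.4 = 286
C = 286 + 0.76(4965) = 4059.4
S = 4965 − 4059.4 = 905.6

S = 905.6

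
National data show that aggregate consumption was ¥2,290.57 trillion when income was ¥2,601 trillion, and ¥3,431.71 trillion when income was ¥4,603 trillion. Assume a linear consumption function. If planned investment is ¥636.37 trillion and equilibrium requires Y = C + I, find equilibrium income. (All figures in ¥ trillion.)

MPC = (3431.71 − 2290.57)/(4603 − 2601) = 1141.14/2002 = 0.57
a = 2290.57 − 0.57(2601) = 808
Equilibrium: Y = 808 + 0.57Y + 636.37
0.43Y = 1444.37, so Y = 1444.37/0.43 = 3359

Y = 3359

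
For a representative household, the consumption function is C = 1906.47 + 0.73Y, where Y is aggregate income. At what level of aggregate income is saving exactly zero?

Y = 7061

At break-even, C = Y: 1906.47 + 0.73Y = Y
0.27Y = 1906.47, so Y = 1906.47/0.27 = 7061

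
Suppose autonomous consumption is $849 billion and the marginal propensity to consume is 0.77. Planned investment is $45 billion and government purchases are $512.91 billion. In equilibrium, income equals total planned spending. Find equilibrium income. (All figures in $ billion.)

Y = 6117

Y = C + I + G = 849 + 0.77Y + 45 + 512.91
Y − 0.77Y = 1406.91
0.23Y = 1406.91, so Y = 1406.91/0.23 = 6117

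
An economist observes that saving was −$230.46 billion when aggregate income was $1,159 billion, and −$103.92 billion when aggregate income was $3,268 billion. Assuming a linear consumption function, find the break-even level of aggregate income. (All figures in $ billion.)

Y = 5000

MPS = ΔS/ΔY = (-103.92 − (-230.46))/(3268 − 1159) = 126.54/2109 = 0.06
MPC = 1 − MPS = 0.94
From S(1159) = -230.46: −a + 0.06(1159) = -230.46, so a = 69.54 − (-230.46) = 300
Break-even (S = 0): Y = a/MPS = 300/0.06 = 5000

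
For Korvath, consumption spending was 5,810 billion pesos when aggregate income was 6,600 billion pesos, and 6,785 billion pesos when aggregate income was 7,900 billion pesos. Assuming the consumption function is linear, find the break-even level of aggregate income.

Y = 3440

MPC = (6785 − 5810)/(7900 − 6600) = 975/1300 = 0.75
a = 5810 − 0.75(6600) = 5810 − 4950 = 860
Break-even: Y = a/(1−MPC) = 860/0.25 = 3440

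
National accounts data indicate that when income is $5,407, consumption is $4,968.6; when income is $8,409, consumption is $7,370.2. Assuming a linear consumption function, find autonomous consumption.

a = 643

MPC = ΔC/ΔY = (7370.2 − 4968.6)/(8409 − 5407) = 2401.6/3002 = 0.8
a = C − MPC·Y = 4968.6 − 0.8(5407) = 4968.6 − 4325.6 = 643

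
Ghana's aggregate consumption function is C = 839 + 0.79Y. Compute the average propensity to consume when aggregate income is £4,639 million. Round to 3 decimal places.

C = 839 + 0.79(4639) = 4503.81
APC = C/Y = 4503.81/4639 = 0.971

APC = 0.971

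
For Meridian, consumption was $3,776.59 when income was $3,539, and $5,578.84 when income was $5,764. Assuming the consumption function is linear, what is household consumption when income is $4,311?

C = 4401.91

MPC = (5578.84 − 3776.59)/(5764 − 3539) = 1802.25/2225 = 0.81
a = 3776.59 − 0.81(3539) = 3776.59 − 2866.59 = 910
C = 910 + 0.81(4311) = 910 + 3491.91 = 4401.91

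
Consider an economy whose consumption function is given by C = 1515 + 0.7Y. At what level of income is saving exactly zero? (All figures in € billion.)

At break-even, C = Y: 1515 + 0.7Y = Y
0.3Y = 1515, so Y = 1515/0.3 = 5050

Y = 5050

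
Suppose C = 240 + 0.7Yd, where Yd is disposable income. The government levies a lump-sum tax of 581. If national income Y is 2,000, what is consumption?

Yd = Y − T = 2000 − 581 = 1419
C = 240 + 0.7(1419) = 240 + 993.3 = 1233.3

C = 1233.3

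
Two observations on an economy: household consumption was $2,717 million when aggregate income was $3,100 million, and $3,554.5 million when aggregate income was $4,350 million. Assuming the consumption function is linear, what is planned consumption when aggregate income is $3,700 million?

C = 3119

MPC = (3554.5 − 2717)/(4350 − 3100) = 837.5/1250 = 0.67
a = 2717 − 0.67(3100) = 2717 − 2077 = 640
C = 640 + 0.67(3700) = 640 + 2479 = 3119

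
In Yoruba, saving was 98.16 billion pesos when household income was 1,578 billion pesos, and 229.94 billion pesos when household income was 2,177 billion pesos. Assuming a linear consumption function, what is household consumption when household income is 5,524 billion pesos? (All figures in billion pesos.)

C = 4557.72

MPS = ΔS/ΔY = (229.94 − 98.16)/(2177 − 1578) = 131.78/599 = 0.22
MPC = 1 − MPS = 0.78
Autonomous saving = 98.16 − 0.22(1578) = -249, so a = 249
C = 249 + 0.78(5524) = 249 + 4308.72 = 4557.72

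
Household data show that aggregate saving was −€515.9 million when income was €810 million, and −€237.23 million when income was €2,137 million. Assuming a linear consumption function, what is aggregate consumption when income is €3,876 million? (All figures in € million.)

MPS = ΔS/ΔY = (-237.23 − (-515.9))/(2137 − 810) = 278.67/1327 = 0.21
MPC = 1 − MPS = 0.79
Autonomous saving = -515.9 − 0.21(810) = -686, so a = 686
C = 686 + 0.79(3876) = 686 + 3062.04 = 3748.04

C = 3748.04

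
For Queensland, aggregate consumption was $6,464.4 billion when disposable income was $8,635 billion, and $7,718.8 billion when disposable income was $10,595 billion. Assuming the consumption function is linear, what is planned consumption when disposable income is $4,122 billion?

MPC = (7718.8 − 6464.4)/(10595 − 8635) = 1254.4/1960 = 0.64
a = 6464.4 − 0.64(8635) = 6464.4 − 5526.4 = 938
C = 938 + 0.64(4122) = 938 + 2638.08 = 3576.08

C = 3576.08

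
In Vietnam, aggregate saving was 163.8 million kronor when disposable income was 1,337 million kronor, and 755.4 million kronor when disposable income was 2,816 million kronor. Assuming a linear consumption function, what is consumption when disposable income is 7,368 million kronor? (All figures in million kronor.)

C = 4791.8

MPS = ΔS/ΔY = (755.4 − 163.8)/(2816 − 1337) = 591.6/1479 = 0.4
MPC = 1 − MPS = 0.6
Autonomous saving = 163.8 − 0.4(1337) = -371, so a = 371
C = 371 + 0.6(7368) = 371 + 4420.8 = 4791.8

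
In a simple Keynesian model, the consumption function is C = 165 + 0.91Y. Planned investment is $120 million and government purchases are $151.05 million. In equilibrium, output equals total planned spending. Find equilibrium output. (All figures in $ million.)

Y = C + I + G = 165 + 0.91Y + 120 + 151.05
Y − 0.91Y = 436.05
0.09Y = 436.05, so Y = 436.05/0.09 = 4845

Y = 4845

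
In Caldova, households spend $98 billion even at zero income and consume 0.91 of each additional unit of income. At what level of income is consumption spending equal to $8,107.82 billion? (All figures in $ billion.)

98 + 0.91Y = 8107.82
0.91Y = 8009.82, so Y = 8009.82/0.91 = 8802

Y = 8802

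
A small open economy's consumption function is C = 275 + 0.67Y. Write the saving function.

S = -275 + 0.33Y

S = Y − C = Y − (275 + 0.67Y) = -275 + (1 − 0.67)Y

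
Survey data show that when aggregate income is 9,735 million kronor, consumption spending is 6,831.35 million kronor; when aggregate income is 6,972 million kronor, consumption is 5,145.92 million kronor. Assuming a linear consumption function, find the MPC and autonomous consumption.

MPC = 0.61; a = 893

MPC = ΔC/ΔY = (6831.35 − 5145.92)/(9735 − 6972) = 1685.43/2763 = 0.61
a = C − MPC·Y = 5145.92 − 0.61(6972) = 5145.92 − 4252.92 = 893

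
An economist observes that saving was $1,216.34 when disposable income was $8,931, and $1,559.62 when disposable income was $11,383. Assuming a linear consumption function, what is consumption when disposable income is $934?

MPS = ΔS/ΔY = (1559.62 − 1216.34)/(11383 − 8931) = 343.28/2452 = 0.14
MPC = 1 − MPS = 0.86
Autonomous saving = 1216.34 − 0.14(8931) = -34, so a = 34
C = 34 + 0.86(934) = 34 + 803.24 = 837.24

C = 837.24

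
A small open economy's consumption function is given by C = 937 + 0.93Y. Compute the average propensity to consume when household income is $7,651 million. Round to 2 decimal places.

C = 937 + 0.93(7651) = 8052.43
APC = C/Y = 8052.43/7651 = 1.05

APC = 1.05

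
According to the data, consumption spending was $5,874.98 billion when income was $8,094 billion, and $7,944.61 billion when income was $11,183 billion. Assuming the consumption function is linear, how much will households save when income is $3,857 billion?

S = 820.81

MPC = (7944.61 − 5874.98)/(11183 − 8094) = 2069.63/3089 = 0.67
a = 5874.98 − 0.67(8094) = 5874.98 − 5422.98 = 452
C = 452 + 0.67(3857) = 3036.19
S = 3857 − 3036.19 = 820.81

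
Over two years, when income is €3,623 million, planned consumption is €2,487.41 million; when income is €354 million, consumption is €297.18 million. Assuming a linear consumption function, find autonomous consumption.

a = 60

MPC = ΔC/ΔY = (2487.41 − 297.18)/(3623 − 354) = 2190.23/3269 = 0.67
a = C − MPC·Y = 297.18 − 0.67(354) = 297.18 − 237.18 = 60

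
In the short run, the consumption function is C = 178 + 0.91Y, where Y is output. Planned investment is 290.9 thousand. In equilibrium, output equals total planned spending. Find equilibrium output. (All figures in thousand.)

Y = C + I = 178 + 0.91Y + 290.9
Y − 0.91Y = 468.9
0.09Y = 468.9, so Y = 468.9/0.09 = 5210

Y = 5210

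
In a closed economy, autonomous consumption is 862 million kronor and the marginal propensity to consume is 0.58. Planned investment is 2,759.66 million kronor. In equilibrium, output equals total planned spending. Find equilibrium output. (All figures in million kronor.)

Y = C + I = 862 + 0.58Y + 2759.66
Y − 0.58Y = 3621.66
0.42Y = 3621.66, so Y = 3621.66/0.42 = 8623

Y = 8623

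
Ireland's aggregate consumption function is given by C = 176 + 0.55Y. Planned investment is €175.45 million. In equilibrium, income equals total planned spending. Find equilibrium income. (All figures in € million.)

Y = C + I = 176 + 0.55Y + 175.45
Y − 0.55Y = 351.45
0.45Y = 351.45, so Y = 351.45/0.45 = 781

Y = 781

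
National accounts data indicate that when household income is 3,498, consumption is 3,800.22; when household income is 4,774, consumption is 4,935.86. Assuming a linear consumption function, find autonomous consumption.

MPC = ΔC/ΔY = (4935.86 − 3800.22)/(4774 − 3498) = 1135.64/1276 = 0.89
a = C − MPC·Y = 3800.22 − 0.89(3498) = 3800.22 − 3113.22 = 687

a = 687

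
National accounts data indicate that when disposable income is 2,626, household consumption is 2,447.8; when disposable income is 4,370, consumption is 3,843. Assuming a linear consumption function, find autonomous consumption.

a = 347

MPC = ΔC/ΔY = (3843 − 2447.8)/(4370 − 2626) = 1395.2/1744 = 0.8
a = C − MPC·Y = 2447.8 − 0.8(2626) = 2447.8 − 2100.8 = 347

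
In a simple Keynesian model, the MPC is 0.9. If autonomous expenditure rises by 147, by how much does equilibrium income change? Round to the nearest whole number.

The multiplier is 1/(1 − MPC) = 1/0.1.
ΔY = 147/0.1 = 1470.00 ≈ 1470

ΔY ≈ 1470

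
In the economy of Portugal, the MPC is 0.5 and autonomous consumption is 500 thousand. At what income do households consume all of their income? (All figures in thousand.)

At break-even, C = Y: 500 + 0.5Y = Y
0.5Y = 500, so Y = 500/0.5 = 1000

Y = 1000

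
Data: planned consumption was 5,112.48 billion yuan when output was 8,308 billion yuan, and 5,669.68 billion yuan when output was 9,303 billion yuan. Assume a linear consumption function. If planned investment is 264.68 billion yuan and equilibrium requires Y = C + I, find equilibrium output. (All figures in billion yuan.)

MPC = (5669.68 − 5112.48)/(9303 − 8308) = 557.2/995 = 0.56
a = 5112.48 − 0.56(8308) = 460
Equilibrium: Y = 460 + 0.56Y + 264.68
0.44Y = 724.68, so Y = 724.68/0.44 = 1647

Y = 1647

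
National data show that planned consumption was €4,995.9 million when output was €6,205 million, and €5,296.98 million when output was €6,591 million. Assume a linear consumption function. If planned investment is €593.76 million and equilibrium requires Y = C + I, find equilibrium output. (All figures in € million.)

Y = 3408

MPC = (5296.98 − 4995.9)/(6591 − 6205) = 301.08/386 = 0.78
a = 4995.9 − 0.78(6205) = 156
Equilibrium: Y = 156 + 0.78Y + 593.76
0.22Y = 749.76, so Y = 749.76/0.22 = 3408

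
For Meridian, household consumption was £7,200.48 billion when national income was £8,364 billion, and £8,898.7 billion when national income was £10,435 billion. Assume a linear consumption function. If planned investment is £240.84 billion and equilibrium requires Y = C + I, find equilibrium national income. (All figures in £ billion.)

Y = 3238

MPC = (8898.7 − 7200.48)/(10435 − 8364) = 1698.22/2071 = 0.82
a = 7200.48 − 0.82(8364) = 342
Equilibrium: Y = 342 + 0.82Y + 240.84
0.18Y = 582.84, so Y = 582.84/0.18 = 3238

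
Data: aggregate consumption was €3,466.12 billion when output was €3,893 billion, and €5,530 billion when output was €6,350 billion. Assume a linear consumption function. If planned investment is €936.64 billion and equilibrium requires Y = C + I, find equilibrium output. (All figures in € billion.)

MPC = (5530 − 3466.12)/(6350 − 3893) = 2063.88/2457 = 0.84
a = 3466.12 − 0.84(3893) = 196
Equilibrium: Y = 196 + 0.84Y + 936.64
0.16Y = 1132.64, so Y = 1132.64/0.16 = 7079

Y = 7079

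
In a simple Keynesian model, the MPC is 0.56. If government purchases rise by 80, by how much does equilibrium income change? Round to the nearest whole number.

ΔY ≈ 182

The multiplier is 1/(1 − MPC) = 1/0.44.
ΔY = 80/0.44 = 181.82 ≈ 182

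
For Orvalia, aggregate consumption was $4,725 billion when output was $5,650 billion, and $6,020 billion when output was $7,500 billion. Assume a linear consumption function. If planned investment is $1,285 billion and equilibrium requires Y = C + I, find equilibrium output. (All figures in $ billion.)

Y = 6850

MPC = (6020 − 4725)/(7500 − 5650) = 1295/1850 = 0.7
a = 4725 − 0.7(5650) = 770
Equilibrium: Y = 770 + 0.7Y + 1285
0.3Y = 2055, so Y = 2055/0.3 = 6850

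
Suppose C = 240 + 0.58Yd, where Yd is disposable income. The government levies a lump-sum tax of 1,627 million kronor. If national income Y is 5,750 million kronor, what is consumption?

Yd = Y − T = 5750 − 1627 = 4123
C = 240 + 0.58(4123) = 240 + 2391.34 = 2631.34

C = 2631.34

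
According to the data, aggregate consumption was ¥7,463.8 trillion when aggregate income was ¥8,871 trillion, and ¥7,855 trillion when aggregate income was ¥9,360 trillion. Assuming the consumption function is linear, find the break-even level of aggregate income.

Y = 1835

MPC = (7855 − 7463.8)/(9360 − 8871) = 391.2/489 = 0.8
a = 7463.8 − 0.8(8871) = 7463.8 − 7096.8 = 367
Break-even: Y = a/(1−MPC) = 367/0.2 = 1835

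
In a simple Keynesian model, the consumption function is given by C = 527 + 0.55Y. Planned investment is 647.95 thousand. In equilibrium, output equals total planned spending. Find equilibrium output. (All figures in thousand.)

Y = 2611

Y = C + I = 527 + 0.55Y + 647.95
Y − 0.55Y = 1174.95
0.45Y = 1174.95, so Y = 1174.95/0.45 = 2611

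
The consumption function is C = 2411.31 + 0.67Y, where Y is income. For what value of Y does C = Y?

Y = 7307

At break-even, C = Y: 2411.31 + 0.67Y = Y
0.33Y = 2411.31, so Y = 2411.31/0.33 = 7307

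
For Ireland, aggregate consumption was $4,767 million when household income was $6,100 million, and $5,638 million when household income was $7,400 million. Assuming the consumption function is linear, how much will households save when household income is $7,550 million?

S = 1811.5

MPC = (5638 − 4767)/(7400 − 6100) = 871/1300 = 0.67
a = 4767 − 0.67(6100) = 4767 − 4087 = 680
C = 680 + 0.67(7550) = 5738.5
S = 7550 − 5738.5 = 1811.5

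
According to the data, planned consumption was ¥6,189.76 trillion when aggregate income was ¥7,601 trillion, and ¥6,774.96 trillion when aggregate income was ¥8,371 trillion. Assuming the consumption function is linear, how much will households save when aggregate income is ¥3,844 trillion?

MPC = (6774.96 − 6189.76)/(8371 − 7601) = 585.2/770 = 0.76
a = 6189.76 − 0.76(7601) = 6189.76 − 5776.76 = 413
C = 413 + 0.76(3844) = 3334.44
S = 3844 − 3334.44 = 509.56

S = 509.56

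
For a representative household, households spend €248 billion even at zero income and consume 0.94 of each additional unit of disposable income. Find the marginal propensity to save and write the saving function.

MPS = 1 − MPC = 1 − 0.94 = 0.06
S = Y − C = -248 + 0.06Y

MPS = 0.06; S = -248 + 0.06Y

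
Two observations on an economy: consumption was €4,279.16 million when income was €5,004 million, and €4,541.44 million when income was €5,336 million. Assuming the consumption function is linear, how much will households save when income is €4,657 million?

MPC = (4541.44 − 4279.16)/(5336 − 5004) = 262.28/332 = 0.79
a = 4279.16 − 0.79(5004) = 4279.16 − 3953.16 = 326
C = 326 + 0.79(4657) = 4005.03
S = 4657 − 4005.03 = 651.97

S = 651.97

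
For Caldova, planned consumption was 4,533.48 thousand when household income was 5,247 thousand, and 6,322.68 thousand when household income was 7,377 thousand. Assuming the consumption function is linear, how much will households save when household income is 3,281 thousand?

MPC = (6322.68 − 4533.48)/(7377 − 5247) = 1789.2/2130 = 0.84
a = 4533.48 − 0.84(5247) = 4533.48 − 4407.48 = 126
C = 126 + 0.84(3281) = 2882.04
S = 3281 − 2882.04 = 398.96

S = 398.96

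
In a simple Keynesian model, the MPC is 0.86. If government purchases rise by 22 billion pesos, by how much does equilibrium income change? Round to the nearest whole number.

The multiplier is 1/(1 − MPC) = 1/0.14.
ΔY = 22/0.14 = 157.14 ≈ 157

ΔY ≈ 157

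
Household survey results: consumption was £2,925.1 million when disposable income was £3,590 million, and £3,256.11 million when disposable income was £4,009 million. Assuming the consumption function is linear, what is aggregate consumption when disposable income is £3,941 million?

MPC = (3256.11 − 2925.1)/(4009 − 3590) = 331.01/419 = 0.79
a = 2925.1 − 0.79(3590) = 2925.1 − 2836.1 = 89
C = 89 + 0.79(3941) = 89 + 3113.39 = 3202.39

C = 3202.39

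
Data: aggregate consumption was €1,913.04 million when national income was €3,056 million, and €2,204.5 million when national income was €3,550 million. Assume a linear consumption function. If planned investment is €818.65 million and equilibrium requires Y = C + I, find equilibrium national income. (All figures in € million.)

Y = 2265

MPC = (2204.5 − 1913.04)/(3550 − 3056) = 291.46/494 = 0.59
a = 1913.04 − 0.59(3056) = 110
Equilibrium: Y = 110 + 0.59Y + 818.65
0.41Y = 928.65, so Y = 928.65/0.41 = 2265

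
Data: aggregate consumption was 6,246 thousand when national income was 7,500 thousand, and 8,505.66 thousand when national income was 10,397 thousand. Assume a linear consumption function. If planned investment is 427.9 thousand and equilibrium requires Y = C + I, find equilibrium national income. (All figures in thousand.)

MPC = (8505.66 − 6246)/(10397 − 7500) = 2259.66/2897 = 0.78
a = 6246 − 0.78(7500) = 396
Equilibrium: Y = 396 + 0.78Y + 427.9
0.22Y = 823.9, so Y = 823.9/0.22 = 3745

Y = 3745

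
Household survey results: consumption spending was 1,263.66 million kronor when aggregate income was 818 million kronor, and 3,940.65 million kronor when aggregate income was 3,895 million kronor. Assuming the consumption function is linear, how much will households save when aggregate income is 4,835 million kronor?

S = 76.55

MPC = (3940.65 − 1263.66)/(3895 − 818) = 2676.99/3077 = 0.87
a = 1263.66 − 0.87(818) = 1263.66 − 711.66 = 552
C = 552 + 0.87(4835) = 4758.45
S = 4835 − 4758.45 = 76.55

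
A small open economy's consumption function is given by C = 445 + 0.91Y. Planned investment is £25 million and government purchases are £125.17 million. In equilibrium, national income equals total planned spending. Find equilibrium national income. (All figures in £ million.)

Y = C + I + G = 445 + 0.91Y + 25 + 125.17
Y − 0.91Y = 595.17
0.09Y = 595.17, so Y = 595.17/0.09 = 6613

Y = 6613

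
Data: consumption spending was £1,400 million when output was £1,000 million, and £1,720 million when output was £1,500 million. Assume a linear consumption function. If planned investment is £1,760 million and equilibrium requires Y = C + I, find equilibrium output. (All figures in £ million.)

Y = 7000

MPC = (1720 − 1400)/(1500 − 1000) = 320/500 = 0.64
a = 1400 − 0.64(1000) = 760
Equilibrium: Y = 760 + 0.64Y + 1760
0.36Y = 2520, so Y = 2520/0.36 = 7000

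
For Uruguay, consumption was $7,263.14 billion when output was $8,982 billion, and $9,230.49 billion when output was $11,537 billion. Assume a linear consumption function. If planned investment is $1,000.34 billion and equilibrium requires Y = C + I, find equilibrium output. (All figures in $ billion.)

MPC = (9230.49 − 7263.14)/(11537 − 8982) = 1967.35/2555 = 0.77
a = 7263.14 − 0.77(8982) = 347
Equilibrium: Y = 347 + 0.77Y + 1000.34
0.23Y = 1347.34, so Y = 1347.34/0.23 = 5858

Y = 5858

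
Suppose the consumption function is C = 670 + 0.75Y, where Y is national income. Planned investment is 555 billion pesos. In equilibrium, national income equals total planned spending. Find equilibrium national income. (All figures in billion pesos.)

Y = C + I = 670 + 0.75Y + 555
Y − 0.75Y = 1225
0.25Y = 1225, so Y = 1225/0.25 = 4900

Y = 4900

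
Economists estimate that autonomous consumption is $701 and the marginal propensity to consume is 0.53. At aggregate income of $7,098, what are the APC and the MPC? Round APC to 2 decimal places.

MPC = 0.53 (the slope of the consumption function)
C = 701 + 0.53(7098) = 4462.94, so APC = 4462.94/7098 = 0.63

APC = 0.63; MPC = 0.53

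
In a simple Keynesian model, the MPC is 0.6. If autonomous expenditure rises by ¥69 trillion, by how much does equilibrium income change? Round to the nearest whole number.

The multiplier is 1/(1 − MPC) = 1/0.4.
ΔY = 69/0.4 = 172.50 ≈ 173

ΔY ≈ 173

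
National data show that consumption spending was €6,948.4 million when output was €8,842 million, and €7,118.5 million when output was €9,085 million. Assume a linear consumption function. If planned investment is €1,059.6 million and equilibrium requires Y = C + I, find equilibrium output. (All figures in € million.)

MPC = (7118.5 − 6948.4)/(9085 − 8842) = 170.1/243 = 0.7
a = 6948.4 − 0.7(8842) = 759
Equilibrium: Y = 759 + 0.7Y + 1059.6
0.3Y = 1818.6, so Y = 1818.6/0.3 = 6062

Y = 6062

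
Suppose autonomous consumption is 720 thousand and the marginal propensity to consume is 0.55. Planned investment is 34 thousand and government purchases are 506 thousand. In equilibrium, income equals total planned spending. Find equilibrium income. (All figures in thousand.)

Y = C + I + G = 720 + 0.55Y + 34 + 506
Y − 0.55Y = 1260
0.45Y = 1260, so Y = 1260/0.45 = 2800

Y = 2800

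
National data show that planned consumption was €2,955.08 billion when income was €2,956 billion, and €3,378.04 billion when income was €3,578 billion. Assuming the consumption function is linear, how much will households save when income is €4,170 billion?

S = 389.4

MPC = (3378.04 − 2955.08)/(3578 − 2956) = 422.96/622 = 0.68
a = 2955.08 − 0.68(2956) = 2955.08 − 2010.08 = 945
C = 945 + 0.68(4170) = 3780.6
S = 4170 − 3780.6 = 389.4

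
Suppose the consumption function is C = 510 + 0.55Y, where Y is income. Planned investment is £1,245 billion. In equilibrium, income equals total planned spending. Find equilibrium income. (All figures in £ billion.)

Y = C + I = 510 + 0.55Y + 1245
Y − 0.55Y = 1755
0.45Y = 1755, so Y = 1755/0.45 = 3900

Y = 3900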